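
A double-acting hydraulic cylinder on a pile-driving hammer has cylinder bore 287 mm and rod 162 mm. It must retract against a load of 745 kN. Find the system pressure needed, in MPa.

Rod-side annular area A_ann = π/4 × (287² − 162²) = 44080 mm^2
Retraction: pressure acts on the annular area.
P = F / A = 745 kN / A

P ≈ 16.9 MPa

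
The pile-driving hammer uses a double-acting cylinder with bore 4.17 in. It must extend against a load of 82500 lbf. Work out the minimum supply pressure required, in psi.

Cap-side area A_cap = π/4 × (4.17 in)² = 13.66 in^2
P = F / A = 82500 lbf / A

P ≈ 6040 psi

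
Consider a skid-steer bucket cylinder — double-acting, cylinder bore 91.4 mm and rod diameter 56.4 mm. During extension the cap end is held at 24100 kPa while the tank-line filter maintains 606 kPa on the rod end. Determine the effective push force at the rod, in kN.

Cap-side area A_cap = π/4 × (91.4 mm)² = 6561 mm^2
Rod-side annular area A_ann = π/4 × (91.4² − 56.4²) = 4063 mm^2
Net thrust = P_cap·A_cap − P_rod·A_ann = 158.1 kN − 2.462 kN

F ≈ 156 kN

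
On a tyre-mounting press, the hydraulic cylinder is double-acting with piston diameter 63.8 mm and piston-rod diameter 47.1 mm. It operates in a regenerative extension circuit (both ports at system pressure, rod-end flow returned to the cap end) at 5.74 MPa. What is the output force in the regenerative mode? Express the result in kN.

F ≈ 10.0 kN

With equal pressure on both faces, forces on the annular region cancel; the net push is pressure × rod cross-section.
Rod cross-section A_rod = π/4 × (47.1 mm)² = 1742 mm^2
F = P × A_rod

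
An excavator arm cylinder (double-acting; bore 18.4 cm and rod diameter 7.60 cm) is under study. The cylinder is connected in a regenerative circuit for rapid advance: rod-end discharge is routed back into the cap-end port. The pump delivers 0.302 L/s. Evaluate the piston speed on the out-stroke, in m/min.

v ≈ 3.99 m/min

In regeneration the rod-end outflow joins the pump flow into the cap end, so the net volume the pump must supply per unit advance equals the rod cross-section area.
Rod cross-section A_rod = π/4 × (7.60 cm)² = 45.36 cm^2
v = Q_pump / A_rod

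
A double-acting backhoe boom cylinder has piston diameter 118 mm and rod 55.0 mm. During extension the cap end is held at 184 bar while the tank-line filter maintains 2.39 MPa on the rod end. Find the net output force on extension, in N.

Cap-side area A_cap = π/4 × (118 mm)² = 10940 mm^2
Rod-side annular area A_ann = π/4 × (118² − 55.0²) = 8560 mm^2
Net thrust = P_cap·A_cap − P_rod·A_ann = 2.012e5 N − 20460 N

F ≈ 1.81e5 N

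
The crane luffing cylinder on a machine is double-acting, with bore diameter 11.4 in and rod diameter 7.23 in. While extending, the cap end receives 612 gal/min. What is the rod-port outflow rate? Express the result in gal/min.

Q_out ≈ 366 gal/min

Cap-side area A_cap = π/4 × (11.4 in)² = 102.1 in^2
Rod-side annular area A_ann = π/4 × (11.4² − 7.23²) = 61.02 in^2
Piston speed v = Q_in/A_cap; rod-end outflow Q_out = v × A_ann = Q_in × A_ann/A_cap.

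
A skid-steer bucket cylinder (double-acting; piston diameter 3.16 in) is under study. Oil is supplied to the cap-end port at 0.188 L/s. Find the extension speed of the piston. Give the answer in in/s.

v ≈ 1.46 in/s

Cap-side area A_cap = π/4 × (3.16 in)² = 7.843 in^2
v = Q / A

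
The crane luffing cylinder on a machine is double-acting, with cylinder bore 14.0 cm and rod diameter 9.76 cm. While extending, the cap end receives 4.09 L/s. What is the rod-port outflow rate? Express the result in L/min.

Q_out ≈ 126 L/min

Cap-side area A_cap = π/4 × (14.0 cm)² = 153.9 cm^2
Rod-side annular area A_ann = π/4 × (14.0² − 9.76²) = 79.12 cm^2
Piston speed v = Q_in/A_cap; rod-end outflow Q_out = v × A_ann = Q_in × A_ann/A_cap.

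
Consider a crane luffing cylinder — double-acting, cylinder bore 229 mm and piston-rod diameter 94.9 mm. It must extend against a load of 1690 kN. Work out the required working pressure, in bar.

Cap-side area A_cap = π/4 × (229 mm)² = 41190 mm^2
P = F / A = 1690 kN / A

P ≈ 410 bar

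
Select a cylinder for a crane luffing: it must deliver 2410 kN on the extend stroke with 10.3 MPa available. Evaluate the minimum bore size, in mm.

D ≈ 546 mm

Extension force acts on the full piston face: F = P × (π/4)D².
D = √(4F / (πP)) = √(4 × 2410 kN / (π × 10.3 MPa))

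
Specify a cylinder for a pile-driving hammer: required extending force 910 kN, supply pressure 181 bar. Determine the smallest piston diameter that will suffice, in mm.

D ≈ 253 mm

Extension force acts on the full piston face: F = P × (π/4)D².
D = √(4F / (πP)) = √(4 × 910 kN / (π × 181 bar))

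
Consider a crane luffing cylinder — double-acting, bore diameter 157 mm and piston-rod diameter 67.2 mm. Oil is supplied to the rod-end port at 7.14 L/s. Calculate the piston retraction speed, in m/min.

Rod-side annular area A_ann = π/4 × (157² − 67.2²) = 15810 mm^2
Flow into the rod-end port fills the annular volume.
v = Q / A

v ≈ 27.1 m/min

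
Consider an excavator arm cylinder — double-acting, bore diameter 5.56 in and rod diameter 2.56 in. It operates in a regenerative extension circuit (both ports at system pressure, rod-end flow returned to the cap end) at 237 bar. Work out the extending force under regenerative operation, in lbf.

F ≈ 17700 lbf

With equal pressure on both faces, forces on the annular region cancel; the net push is pressure × rod cross-section.
Rod cross-section A_rod = π/4 × (2.56 in)² = 5.147 in^2
F = P × A_rod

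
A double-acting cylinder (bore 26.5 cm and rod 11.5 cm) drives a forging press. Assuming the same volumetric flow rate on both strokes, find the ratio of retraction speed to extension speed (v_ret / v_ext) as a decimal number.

v_ret/v_ext ≈ 1.23

Cap-side area A_cap = π/4 × (26.5 cm)² = 551.5 cm^2
Rod-side annular area A_ann = π/4 × (26.5² − 11.5²) = 447.7 cm^2
For equal Q, v ∝ 1/A, so v_ret/v_ext = A_cap/A_ann.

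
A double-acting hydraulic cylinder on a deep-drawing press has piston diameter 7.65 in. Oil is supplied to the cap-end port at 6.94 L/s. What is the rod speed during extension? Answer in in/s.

v ≈ 9.21 in/s

Cap-side area A_cap = π/4 × (7.65 in)² = 45.96 in^2
v = Q / A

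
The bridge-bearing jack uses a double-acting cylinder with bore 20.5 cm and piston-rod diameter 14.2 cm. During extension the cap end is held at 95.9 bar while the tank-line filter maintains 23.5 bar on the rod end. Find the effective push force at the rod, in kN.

F ≈ 276 kN

Cap-side area A_cap = π/4 × (20.5 cm)² = 330.1 cm^2
Rod-side annular area A_ann = π/4 × (20.5² − 14.2²) = 171.7 cm^2
Net thrust = P_cap·A_cap − P_rod·A_ann = 316.5 kN − 40.35 kN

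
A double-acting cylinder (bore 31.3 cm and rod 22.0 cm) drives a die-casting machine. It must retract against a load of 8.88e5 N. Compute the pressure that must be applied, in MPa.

Rod-side annular area A_ann = π/4 × (31.3² − 22.0²) = 389.3 cm^2
Retraction: pressure acts on the annular area.
P = F / A = 8.88e5 N / A

P ≈ 22.8 MPa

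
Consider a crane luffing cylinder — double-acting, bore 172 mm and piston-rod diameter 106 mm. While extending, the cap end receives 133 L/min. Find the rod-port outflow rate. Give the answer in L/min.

Cap-side area A_cap = π/4 × (172 mm)² = 23240 mm^2
Rod-side annular area A_ann = π/4 × (172² − 106²) = 14410 mm^2
Piston speed v = Q_in/A_cap; rod-end outflow Q_out = v × A_ann = Q_in × A_ann/A_cap.

Q_out ≈ 82.5 L/min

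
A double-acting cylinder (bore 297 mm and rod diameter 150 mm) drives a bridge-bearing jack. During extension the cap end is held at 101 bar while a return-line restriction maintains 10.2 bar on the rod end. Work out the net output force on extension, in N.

Cap-side area A_cap = π/4 × (297 mm)² = 69280 mm^2
Rod-side annular area A_ann = π/4 × (297² − 150²) = 51610 mm^2
Net thrust = P_cap·A_cap − P_rod·A_ann = 6.997e5 N − 52640 N

F ≈ 6.47e5 N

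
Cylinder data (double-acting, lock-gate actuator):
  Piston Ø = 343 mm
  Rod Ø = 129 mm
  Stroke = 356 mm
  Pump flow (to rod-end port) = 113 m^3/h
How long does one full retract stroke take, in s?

Rod-side annular area A_ann = π/4 × (343² − 129²) = 79330 mm^2
Swept volume V = A × L; t = V / Q = A·L / Q

t ≈ 0.900 s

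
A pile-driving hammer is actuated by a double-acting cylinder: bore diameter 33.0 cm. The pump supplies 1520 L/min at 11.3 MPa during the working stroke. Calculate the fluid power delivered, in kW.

Hydraulic power = P × Q

W ≈ 286 kW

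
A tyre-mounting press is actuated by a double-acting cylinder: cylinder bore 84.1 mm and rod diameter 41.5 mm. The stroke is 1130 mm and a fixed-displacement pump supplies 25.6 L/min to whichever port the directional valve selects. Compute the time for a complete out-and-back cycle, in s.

t ≈ 25.8 s

Cap-side area A_cap = π/4 × (84.1 mm)² = 5555 mm^2
Rod-side annular area A_ann = π/4 × (84.1² − 41.5²) = 4202 mm^2
t_ext = A_cap·L/Q = 14.71 s
t_ret = A_ann·L/Q = 11.13 s
t_cycle = t_ext + t_ret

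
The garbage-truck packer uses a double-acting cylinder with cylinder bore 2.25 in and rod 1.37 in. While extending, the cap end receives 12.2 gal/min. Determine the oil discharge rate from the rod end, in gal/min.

Q_out ≈ 7.68 gal/min

Cap-side area A_cap = π/4 × (2.25 in)² = 3.976 in^2
Rod-side annular area A_ann = π/4 × (2.25² − 1.37²) = 2.502 in^2
Piston speed v = Q_in/A_cap; rod-end outflow Q_out = v × A_ann = Q_in × A_ann/A_cap.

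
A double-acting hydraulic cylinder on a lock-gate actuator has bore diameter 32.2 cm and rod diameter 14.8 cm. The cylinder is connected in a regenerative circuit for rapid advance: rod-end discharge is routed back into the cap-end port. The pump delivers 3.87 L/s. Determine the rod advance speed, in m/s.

v ≈ 0.225 m/s

In regeneration the rod-end outflow joins the pump flow into the cap end, so the net volume the pump must supply per unit advance equals the rod cross-section area.
Rod cross-section A_rod = π/4 × (14.8 cm)² = 172.0 cm^2
v = Q_pump / A_rod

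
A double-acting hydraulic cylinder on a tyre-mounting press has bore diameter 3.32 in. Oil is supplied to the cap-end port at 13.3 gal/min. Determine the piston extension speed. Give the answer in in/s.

Cap-side area A_cap = π/4 × (3.32 in)² = 8.657 in^2
v = Q / A

v ≈ 5.91 in/s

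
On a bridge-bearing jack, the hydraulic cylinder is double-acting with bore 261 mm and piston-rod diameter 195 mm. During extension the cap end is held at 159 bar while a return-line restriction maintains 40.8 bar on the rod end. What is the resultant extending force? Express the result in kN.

F ≈ 754 kN

Cap-side area A_cap = π/4 × (261 mm)² = 53500 mm^2
Rod-side annular area A_ann = π/4 × (261² − 195²) = 23640 mm^2
Net thrust = P_cap·A_cap − P_rod·A_ann = 850.7 kN − 96.44 kN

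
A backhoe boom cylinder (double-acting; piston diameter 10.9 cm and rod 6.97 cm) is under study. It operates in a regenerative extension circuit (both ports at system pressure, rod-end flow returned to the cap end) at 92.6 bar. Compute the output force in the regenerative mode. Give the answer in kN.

F ≈ 35.3 kN

With equal pressure on both faces, forces on the annular region cancel; the net push is pressure × rod cross-section.
Rod cross-section A_rod = π/4 × (6.97 cm)² = 38.16 cm^2
F = P × A_rod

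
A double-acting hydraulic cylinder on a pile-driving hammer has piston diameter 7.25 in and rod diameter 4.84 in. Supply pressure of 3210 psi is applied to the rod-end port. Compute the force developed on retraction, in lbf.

Rod-side annular area A_ann = π/4 × (7.25² − 4.84²) = 22.88 in^2
On retraction the pressure acts on the annular area (bore minus rod).
F = P × A_ann

F ≈ 73500 lbf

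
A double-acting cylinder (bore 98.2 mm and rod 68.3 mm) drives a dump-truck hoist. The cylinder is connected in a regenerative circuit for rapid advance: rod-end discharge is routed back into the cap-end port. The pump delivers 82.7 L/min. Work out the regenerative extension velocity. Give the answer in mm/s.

v ≈ 376 mm/s

In regeneration the rod-end outflow joins the pump flow into the cap end, so the net volume the pump must supply per unit advance equals the rod cross-section area.
Rod cross-section A_rod = π/4 × (68.3 mm)² = 3664 mm^2
v = Q_pump / A_rod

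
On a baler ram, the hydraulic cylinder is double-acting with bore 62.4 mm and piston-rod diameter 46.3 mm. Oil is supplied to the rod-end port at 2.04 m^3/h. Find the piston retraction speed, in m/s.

Rod-side annular area A_ann = π/4 × (62.4² − 46.3²) = 1375 mm^2
Flow into the rod-end port fills the annular volume.
v = Q / A

v ≈ 0.412 m/s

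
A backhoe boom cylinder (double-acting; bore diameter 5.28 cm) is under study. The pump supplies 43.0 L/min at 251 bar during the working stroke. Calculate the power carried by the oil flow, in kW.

Hydraulic power = P × Q

W ≈ 18.0 kW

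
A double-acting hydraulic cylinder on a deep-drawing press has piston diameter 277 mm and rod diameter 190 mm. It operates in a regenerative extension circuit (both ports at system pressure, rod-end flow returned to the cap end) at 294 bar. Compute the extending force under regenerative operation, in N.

F ≈ 8.34e5 N

With equal pressure on both faces, forces on the annular region cancel; the net push is pressure × rod cross-section.
Rod cross-section A_rod = π/4 × (190 mm)² = 28350 mm^2
F = P × A_rod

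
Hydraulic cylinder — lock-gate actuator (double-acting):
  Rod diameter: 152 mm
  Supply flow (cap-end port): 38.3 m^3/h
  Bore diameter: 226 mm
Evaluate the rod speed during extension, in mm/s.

Cap-side area A_cap = π/4 × (226 mm)² = 40110 mm^2
v = Q / A

v ≈ 265 mm/s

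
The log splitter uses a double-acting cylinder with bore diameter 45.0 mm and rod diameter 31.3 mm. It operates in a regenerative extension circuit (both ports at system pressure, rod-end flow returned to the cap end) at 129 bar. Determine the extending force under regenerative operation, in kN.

With equal pressure on both faces, forces on the annular region cancel; the net push is pressure × rod cross-section.
Rod cross-section A_rod = π/4 × (31.3 mm)² = 769.4 mm^2
F = P × A_rod

F ≈ 9.93 kN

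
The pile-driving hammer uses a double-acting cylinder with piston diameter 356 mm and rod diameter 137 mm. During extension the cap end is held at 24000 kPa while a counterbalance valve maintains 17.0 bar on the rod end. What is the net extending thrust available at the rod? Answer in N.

F ≈ 2.24e6 N

Cap-side area A_cap = π/4 × (356 mm)² = 99540 mm^2
Rod-side annular area A_ann = π/4 × (356² − 137²) = 84800 mm^2
Net thrust = P_cap·A_cap − P_rod·A_ann = 2.389e6 N − 1.442e5 N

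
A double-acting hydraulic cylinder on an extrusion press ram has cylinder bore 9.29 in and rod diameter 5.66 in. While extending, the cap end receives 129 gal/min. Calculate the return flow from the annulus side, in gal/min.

Cap-side area A_cap = π/4 × (9.29 in)² = 67.78 in^2
Rod-side annular area A_ann = π/4 × (9.29² − 5.66²) = 42.62 in^2
Piston speed v = Q_in/A_cap; rod-end outflow Q_out = v × A_ann = Q_in × A_ann/A_cap.

Q_out ≈ 81.1 gal/min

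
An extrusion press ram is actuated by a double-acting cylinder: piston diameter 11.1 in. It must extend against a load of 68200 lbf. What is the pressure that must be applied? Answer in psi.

P ≈ 705 psi

Cap-side area A_cap = π/4 × (11.1 in)² = 96.77 in^2
P = F / A = 68200 lbf / A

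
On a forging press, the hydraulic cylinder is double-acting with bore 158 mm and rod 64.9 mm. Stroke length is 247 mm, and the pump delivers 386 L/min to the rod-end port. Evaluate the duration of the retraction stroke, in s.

Rod-side annular area A_ann = π/4 × (158² − 64.9²) = 16300 mm^2
Swept volume V = A × L; t = V / Q = A·L / Q

t ≈ 0.626 s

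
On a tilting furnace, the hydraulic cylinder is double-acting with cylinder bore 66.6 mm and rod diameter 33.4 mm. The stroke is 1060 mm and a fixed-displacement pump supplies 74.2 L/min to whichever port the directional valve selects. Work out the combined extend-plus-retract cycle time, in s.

t ≈ 5.22 s

Cap-side area A_cap = π/4 × (66.6 mm)² = 3484 mm^2
Rod-side annular area A_ann = π/4 × (66.6² − 33.4²) = 2608 mm^2
t_ext = A_cap·L/Q = 2.986 s
t_ret = A_ann·L/Q = 2.235 s
t_cycle = t_ext + t_ret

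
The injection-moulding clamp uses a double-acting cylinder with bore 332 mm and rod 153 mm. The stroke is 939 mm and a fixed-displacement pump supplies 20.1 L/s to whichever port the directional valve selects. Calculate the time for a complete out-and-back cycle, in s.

Cap-side area A_cap = π/4 × (332 mm)² = 86570 mm^2
Rod-side annular area A_ann = π/4 × (332² − 153²) = 68180 mm^2
t_ext = A_cap·L/Q = 4.044 s
t_ret = A_ann·L/Q = 3.185 s
t_cycle = t_ext + t_ret

t ≈ 7.23 s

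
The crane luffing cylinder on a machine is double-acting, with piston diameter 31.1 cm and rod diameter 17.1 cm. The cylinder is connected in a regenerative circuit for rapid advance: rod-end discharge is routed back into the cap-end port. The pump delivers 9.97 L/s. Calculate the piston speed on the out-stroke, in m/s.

In regeneration the rod-end outflow joins the pump flow into the cap end, so the net volume the pump must supply per unit advance equals the rod cross-section area.
Rod cross-section A_rod = π/4 × (17.1 cm)² = 229.7 cm^2
v = Q_pump / A_rod

v ≈ 0.434 m/s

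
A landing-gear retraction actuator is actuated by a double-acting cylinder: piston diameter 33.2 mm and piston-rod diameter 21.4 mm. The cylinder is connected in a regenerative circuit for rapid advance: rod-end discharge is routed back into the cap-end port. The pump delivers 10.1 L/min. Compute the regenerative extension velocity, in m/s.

v ≈ 0.468 m/s

In regeneration the rod-end outflow joins the pump flow into the cap end, so the net volume the pump must supply per unit advance equals the rod cross-section area.
Rod cross-section A_rod = π/4 × (21.4 mm)² = 359.7 mm^2
v = Q_pump / A_rod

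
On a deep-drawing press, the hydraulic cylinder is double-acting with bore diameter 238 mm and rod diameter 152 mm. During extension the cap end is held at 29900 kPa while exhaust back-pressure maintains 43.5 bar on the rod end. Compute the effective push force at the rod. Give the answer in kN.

F ≈ 1220 kN

Cap-side area A_cap = π/4 × (238 mm)² = 44490 mm^2
Rod-side annular area A_ann = π/4 × (238² − 152²) = 26340 mm^2
Net thrust = P_cap·A_cap − P_rod·A_ann = 1330 kN − 114.6 kN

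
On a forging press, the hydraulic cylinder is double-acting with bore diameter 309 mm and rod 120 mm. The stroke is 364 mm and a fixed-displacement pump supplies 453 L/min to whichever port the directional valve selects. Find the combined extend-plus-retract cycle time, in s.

t ≈ 6.69 s

Cap-side area A_cap = π/4 × (309 mm)² = 74990 mm^2
Rod-side annular area A_ann = π/4 × (309² − 120²) = 63680 mm^2
t_ext = A_cap·L/Q = 3.615 s
t_ret = A_ann·L/Q = 3.070 s
t_cycle = t_ext + t_ret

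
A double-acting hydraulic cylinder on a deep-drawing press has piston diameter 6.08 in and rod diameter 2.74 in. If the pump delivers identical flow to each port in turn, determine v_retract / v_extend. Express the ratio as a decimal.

Cap-side area A_cap = π/4 × (6.08 in)² = 29.03 in^2
Rod-side annular area A_ann = π/4 × (6.08² − 2.74²) = 23.14 in^2
For equal Q, v ∝ 1/A, so v_ret/v_ext = A_cap/A_ann.

v_ret/v_ext ≈ 1.25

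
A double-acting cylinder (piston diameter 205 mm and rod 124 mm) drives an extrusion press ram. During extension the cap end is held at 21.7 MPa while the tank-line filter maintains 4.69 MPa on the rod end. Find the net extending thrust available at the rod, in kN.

F ≈ 618 kN

Cap-side area A_cap = π/4 × (205 mm)² = 33010 mm^2
Rod-side annular area A_ann = π/4 × (205² − 124²) = 20930 mm^2
Net thrust = P_cap·A_cap − P_rod·A_ann = 716.2 kN − 98.16 kN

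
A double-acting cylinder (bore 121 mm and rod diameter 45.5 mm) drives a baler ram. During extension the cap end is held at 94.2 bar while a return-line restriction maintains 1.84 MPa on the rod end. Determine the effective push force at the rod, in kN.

F ≈ 90.2 kN

Cap-side area A_cap = π/4 × (121 mm)² = 11500 mm^2
Rod-side annular area A_ann = π/4 × (121² − 45.5²) = 9873 mm^2
Net thrust = P_cap·A_cap − P_rod·A_ann = 108.3 kN − 18.17 kN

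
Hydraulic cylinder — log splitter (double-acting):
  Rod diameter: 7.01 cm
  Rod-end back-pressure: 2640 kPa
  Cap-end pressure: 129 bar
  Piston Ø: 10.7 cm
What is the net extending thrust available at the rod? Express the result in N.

Cap-side area A_cap = π/4 × (10.7 cm)² = 89.92 cm^2
Rod-side annular area A_ann = π/4 × (10.7² − 7.01²) = 51.33 cm^2
Net thrust = P_cap·A_cap − P_rod·A_ann = 1.160e5 N − 13550 N

F ≈ 1.02e5 N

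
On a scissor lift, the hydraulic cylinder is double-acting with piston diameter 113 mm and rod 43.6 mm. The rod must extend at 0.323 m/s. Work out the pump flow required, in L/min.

Q ≈ 194 L/min

Cap-side area A_cap = π/4 × (113 mm)² = 10030 mm^2
Q = A × v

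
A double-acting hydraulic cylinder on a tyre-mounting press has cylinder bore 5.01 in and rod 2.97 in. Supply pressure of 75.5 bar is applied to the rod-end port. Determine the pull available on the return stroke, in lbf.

Rod-side annular area A_ann = π/4 × (5.01² − 2.97²) = 12.79 in^2
On retraction the pressure acts on the annular area (bore minus rod).
F = P × A_ann

F ≈ 14000 lbf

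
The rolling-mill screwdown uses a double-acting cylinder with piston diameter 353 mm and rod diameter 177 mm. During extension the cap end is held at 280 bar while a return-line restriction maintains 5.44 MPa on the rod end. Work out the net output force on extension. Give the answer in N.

Cap-side area A_cap = π/4 × (353 mm)² = 97870 mm^2
Rod-side annular area A_ann = π/4 × (353² − 177²) = 73260 mm^2
Net thrust = P_cap·A_cap − P_rod·A_ann = 2.740e6 N − 3.985e5 N

F ≈ 2.34e6 N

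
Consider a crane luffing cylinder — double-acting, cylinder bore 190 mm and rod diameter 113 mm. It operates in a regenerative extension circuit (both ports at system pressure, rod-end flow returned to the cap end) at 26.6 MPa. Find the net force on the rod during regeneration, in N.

F ≈ 2.67e5 N

With equal pressure on both faces, forces on the annular region cancel; the net push is pressure × rod cross-section.
Rod cross-section A_rod = π/4 × (113 mm)² = 10030 mm^2
F = P × A_rod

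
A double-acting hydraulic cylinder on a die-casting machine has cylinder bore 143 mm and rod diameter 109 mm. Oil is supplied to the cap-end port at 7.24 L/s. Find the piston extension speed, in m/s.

Cap-side area A_cap = π/4 × (143 mm)² = 16060 mm^2
v = Q / A

v ≈ 0.451 m/s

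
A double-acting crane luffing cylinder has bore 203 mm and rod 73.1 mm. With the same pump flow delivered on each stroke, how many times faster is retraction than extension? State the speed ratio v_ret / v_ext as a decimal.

Cap-side area A_cap = π/4 × (203 mm)² = 32370 mm^2
Rod-side annular area A_ann = π/4 × (203² − 73.1²) = 28170 mm^2
For equal Q, v ∝ 1/A, so v_ret/v_ext = A_cap/A_ann.

v_ret/v_ext ≈ 1.15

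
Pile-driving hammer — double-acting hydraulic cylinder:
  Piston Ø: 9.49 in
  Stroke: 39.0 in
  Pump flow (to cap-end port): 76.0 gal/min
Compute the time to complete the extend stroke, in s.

Cap-side area A_cap = π/4 × (9.49 in)² = 70.73 in^2
Swept volume V = A × L; t = V / Q = A·L / Q

t ≈ 9.43 s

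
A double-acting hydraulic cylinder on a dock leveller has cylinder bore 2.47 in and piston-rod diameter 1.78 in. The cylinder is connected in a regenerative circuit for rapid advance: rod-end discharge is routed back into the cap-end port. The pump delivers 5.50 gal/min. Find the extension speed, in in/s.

v ≈ 8.51 in/s

In regeneration the rod-end outflow joins the pump flow into the cap end, so the net volume the pump must supply per unit advance equals the rod cross-section area.
Rod cross-section A_rod = π/4 × (1.78 in)² = 2.488 in^2
v = Q_pump / A_rod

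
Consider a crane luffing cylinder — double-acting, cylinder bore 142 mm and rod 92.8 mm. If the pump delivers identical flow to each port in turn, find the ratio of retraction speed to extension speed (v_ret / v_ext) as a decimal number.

Cap-side area A_cap = π/4 × (142 mm)² = 15840 mm^2
Rod-side annular area A_ann = π/4 × (142² − 92.8²) = 9073 mm^2
For equal Q, v ∝ 1/A, so v_ret/v_ext = A_cap/A_ann.

v_ret/v_ext ≈ 1.75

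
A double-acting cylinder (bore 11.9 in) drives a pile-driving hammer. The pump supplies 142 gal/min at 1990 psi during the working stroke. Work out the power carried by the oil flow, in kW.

Hydraulic power = P × Q

W ≈ 123 kW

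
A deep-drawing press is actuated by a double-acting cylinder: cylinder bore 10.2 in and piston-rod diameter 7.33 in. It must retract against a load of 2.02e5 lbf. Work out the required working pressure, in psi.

Rod-side annular area A_ann = π/4 × (10.2² − 7.33²) = 39.51 in^2
Retraction: pressure acts on the annular area.
P = F / A = 2.02e5 lbf / A

P ≈ 5110 psi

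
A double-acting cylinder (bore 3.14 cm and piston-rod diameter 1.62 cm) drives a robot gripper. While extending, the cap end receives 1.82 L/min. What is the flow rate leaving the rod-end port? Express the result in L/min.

Cap-side area A_cap = π/4 × (3.14 cm)² = 7.744 cm^2
Rod-side annular area A_ann = π/4 × (3.14² − 1.62²) = 5.683 cm^2
Piston speed v = Q_in/A_cap; rod-end outflow Q_out = v × A_ann = Q_in × A_ann/A_cap.

Q_out ≈ 1.34 L/min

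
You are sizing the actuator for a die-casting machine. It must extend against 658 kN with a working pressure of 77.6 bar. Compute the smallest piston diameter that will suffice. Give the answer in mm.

Extension force acts on the full piston face: F = P × (π/4)D².
D = √(4F / (πP)) = √(4 × 658 kN / (π × 77.6 bar))

D ≈ 329 mm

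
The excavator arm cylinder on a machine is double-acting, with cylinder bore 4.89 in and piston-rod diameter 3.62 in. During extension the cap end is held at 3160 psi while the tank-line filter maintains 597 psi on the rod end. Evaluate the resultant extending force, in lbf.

Cap-side area A_cap = π/4 × (4.89 in)² = 18.78 in^2
Rod-side annular area A_ann = π/4 × (4.89² − 3.62²) = 8.488 in^2
Net thrust = P_cap·A_cap − P_rod·A_ann = 59350 lbf − 5068 lbf

F ≈ 54300 lbf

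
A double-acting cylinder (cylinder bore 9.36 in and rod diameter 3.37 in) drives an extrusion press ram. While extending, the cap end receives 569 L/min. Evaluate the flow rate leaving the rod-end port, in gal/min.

Cap-side area A_cap = π/4 × (9.36 in)² = 68.81 in^2
Rod-side annular area A_ann = π/4 × (9.36² − 3.37²) = 59.89 in^2
Piston speed v = Q_in/A_cap; rod-end outflow Q_out = v × A_ann = Q_in × A_ann/A_cap.

Q_out ≈ 131 gal/min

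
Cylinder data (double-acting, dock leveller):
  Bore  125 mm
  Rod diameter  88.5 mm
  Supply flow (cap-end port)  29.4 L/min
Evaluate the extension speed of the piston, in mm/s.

Cap-side area A_cap = π/4 × (125 mm)² = 12270 mm^2
v = Q / A

v ≈ 39.9 mm/s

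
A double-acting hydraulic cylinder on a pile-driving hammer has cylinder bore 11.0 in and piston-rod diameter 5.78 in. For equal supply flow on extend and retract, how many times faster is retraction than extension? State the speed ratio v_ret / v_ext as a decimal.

v_ret/v_ext ≈ 1.38

Cap-side area A_cap = π/4 × (11.0 in)² = 95.03 in^2
Rod-side annular area A_ann = π/4 × (11.0² − 5.78²) = 68.79 in^2
For equal Q, v ∝ 1/A, so v_ret/v_ext = A_cap/A_ann.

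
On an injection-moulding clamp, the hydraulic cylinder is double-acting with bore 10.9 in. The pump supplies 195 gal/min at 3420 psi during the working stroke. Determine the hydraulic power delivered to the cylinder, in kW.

Hydraulic power = P × Q

W ≈ 290 kW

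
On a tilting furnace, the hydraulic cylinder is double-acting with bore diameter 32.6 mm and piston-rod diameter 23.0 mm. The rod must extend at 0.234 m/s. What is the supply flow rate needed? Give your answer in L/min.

Cap-side area A_cap = π/4 × (32.6 mm)² = 834.7 mm^2
Q = A × v

Q ≈ 11.7 L/min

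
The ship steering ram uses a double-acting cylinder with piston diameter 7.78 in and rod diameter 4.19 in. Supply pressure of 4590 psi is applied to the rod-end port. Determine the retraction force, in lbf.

Rod-side annular area A_ann = π/4 × (7.78² − 4.19²) = 33.75 in^2
On retraction the pressure acts on the annular area (bore minus rod).
F = P × A_ann

F ≈ 1.55e5 lbf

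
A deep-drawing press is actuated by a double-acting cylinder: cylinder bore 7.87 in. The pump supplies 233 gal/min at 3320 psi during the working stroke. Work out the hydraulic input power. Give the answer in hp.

W ≈ 451 hp

Hydraulic power = P × Q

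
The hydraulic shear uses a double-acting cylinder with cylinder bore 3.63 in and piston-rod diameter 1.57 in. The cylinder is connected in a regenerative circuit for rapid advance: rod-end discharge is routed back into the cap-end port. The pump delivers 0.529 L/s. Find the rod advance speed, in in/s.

v ≈ 16.7 in/s

In regeneration the rod-end outflow joins the pump flow into the cap end, so the net volume the pump must supply per unit advance equals the rod cross-section area.
Rod cross-section A_rod = π/4 × (1.57 in)² = 1.936 in^2
v = Q_pump / A_rod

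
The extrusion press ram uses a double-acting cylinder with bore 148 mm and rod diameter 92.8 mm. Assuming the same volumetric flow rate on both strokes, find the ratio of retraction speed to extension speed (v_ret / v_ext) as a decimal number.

Cap-side area A_cap = π/4 × (148 mm)² = 17200 mm^2
Rod-side annular area A_ann = π/4 × (148² − 92.8²) = 10440 mm^2
For equal Q, v ∝ 1/A, so v_ret/v_ext = A_cap/A_ann.

v_ret/v_ext ≈ 1.65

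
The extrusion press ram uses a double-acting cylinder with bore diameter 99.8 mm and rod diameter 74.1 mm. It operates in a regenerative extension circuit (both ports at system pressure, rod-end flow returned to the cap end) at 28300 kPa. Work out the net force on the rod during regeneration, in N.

F ≈ 1.22e5 N

With equal pressure on both faces, forces on the annular region cancel; the net push is pressure × rod cross-section.
Rod cross-section A_rod = π/4 × (74.1 mm)² = 4312 mm^2
F = P × A_rod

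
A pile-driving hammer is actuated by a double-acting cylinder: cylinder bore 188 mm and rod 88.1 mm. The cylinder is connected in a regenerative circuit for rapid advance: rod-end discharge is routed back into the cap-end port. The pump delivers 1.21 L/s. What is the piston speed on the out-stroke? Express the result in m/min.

v ≈ 11.9 m/min

In regeneration the rod-end outflow joins the pump flow into the cap end, so the net volume the pump must supply per unit advance equals the rod cross-section area.
Rod cross-section A_rod = π/4 × (88.1 mm)² = 6096 mm^2
v = Q_pump / A_rod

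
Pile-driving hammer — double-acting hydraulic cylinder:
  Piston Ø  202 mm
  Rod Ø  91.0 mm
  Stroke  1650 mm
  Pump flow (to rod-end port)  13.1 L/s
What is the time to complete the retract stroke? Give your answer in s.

Rod-side annular area A_ann = π/4 × (202² − 91.0²) = 25540 mm^2
Swept volume V = A × L; t = V / Q = A·L / Q

t ≈ 3.22 s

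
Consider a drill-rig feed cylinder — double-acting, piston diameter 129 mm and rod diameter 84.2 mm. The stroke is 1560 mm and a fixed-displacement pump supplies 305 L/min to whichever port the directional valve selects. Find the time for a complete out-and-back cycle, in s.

t ≈ 6.31 s

Cap-side area A_cap = π/4 × (129 mm)² = 13070 mm^2
Rod-side annular area A_ann = π/4 × (129² − 84.2²) = 7502 mm^2
t_ext = A_cap·L/Q = 4.011 s
t_ret = A_ann·L/Q = 2.302 s
t_cycle = t_ext + t_ret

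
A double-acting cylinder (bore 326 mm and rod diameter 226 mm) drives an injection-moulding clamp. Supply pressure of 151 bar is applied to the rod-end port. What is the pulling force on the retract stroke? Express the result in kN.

F ≈ 655 kN

Rod-side annular area A_ann = π/4 × (326² − 226²) = 43350 mm^2
On retraction the pressure acts on the annular area (bore minus rod).
F = P × A_ann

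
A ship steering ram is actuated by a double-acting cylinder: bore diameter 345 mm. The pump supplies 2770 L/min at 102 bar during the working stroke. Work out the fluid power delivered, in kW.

Hydraulic power = P × Q

W ≈ 471 kW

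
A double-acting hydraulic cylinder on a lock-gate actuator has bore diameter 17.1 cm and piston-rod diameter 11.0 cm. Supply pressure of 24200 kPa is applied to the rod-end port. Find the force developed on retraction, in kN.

Rod-side annular area A_ann = π/4 × (17.1² − 11.0²) = 134.6 cm^2
On retraction the pressure acts on the annular area (bore minus rod).
F = P × A_ann

F ≈ 326 kN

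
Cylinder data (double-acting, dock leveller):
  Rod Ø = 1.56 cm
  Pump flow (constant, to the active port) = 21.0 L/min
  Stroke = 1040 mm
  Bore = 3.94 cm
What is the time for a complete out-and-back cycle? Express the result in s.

t ≈ 6.68 s

Cap-side area A_cap = π/4 × (3.94 cm)² = 12.19 cm^2
Rod-side annular area A_ann = π/4 × (3.94² − 1.56²) = 10.28 cm^2
t_ext = A_cap·L/Q = 3.623 s
t_ret = A_ann·L/Q = 3.055 s
t_cycle = t_ext + t_ret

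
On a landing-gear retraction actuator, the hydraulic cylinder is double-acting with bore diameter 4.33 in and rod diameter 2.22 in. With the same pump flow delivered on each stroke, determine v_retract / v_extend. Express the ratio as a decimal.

v_ret/v_ext ≈ 1.36

Cap-side area A_cap = π/4 × (4.33 in)² = 14.73 in^2
Rod-side annular area A_ann = π/4 × (4.33² − 2.22²) = 10.85 in^2
For equal Q, v ∝ 1/A, so v_ret/v_ext = A_cap/A_ann.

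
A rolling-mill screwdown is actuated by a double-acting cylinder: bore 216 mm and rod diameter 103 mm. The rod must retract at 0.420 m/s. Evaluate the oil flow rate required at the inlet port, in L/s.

Rod-side annular area A_ann = π/4 × (216² − 103²) = 28310 mm^2
Q = A × v

Q ≈ 11.9 L/s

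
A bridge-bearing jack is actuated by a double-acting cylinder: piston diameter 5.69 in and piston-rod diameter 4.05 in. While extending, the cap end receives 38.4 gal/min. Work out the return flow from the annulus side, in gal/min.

Q_out ≈ 18.9 gal/min

Cap-side area A_cap = π/4 × (5.69 in)² = 25.43 in^2
Rod-side annular area A_ann = π/4 × (5.69² − 4.05²) = 12.55 in^2
Piston speed v = Q_in/A_cap; rod-end outflow Q_out = v × A_ann = Q_in × A_ann/A_cap.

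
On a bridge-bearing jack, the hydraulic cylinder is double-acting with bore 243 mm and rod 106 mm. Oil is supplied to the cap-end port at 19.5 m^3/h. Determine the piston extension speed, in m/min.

v ≈ 7.01 m/min

Cap-side area A_cap = π/4 × (243 mm)² = 46380 mm^2
v = Q / A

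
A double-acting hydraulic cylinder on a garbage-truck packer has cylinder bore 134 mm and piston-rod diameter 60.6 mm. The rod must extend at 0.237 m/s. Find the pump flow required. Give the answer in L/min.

Q ≈ 201 L/min

Cap-side area A_cap = π/4 × (134 mm)² = 14100 mm^2
Q = A × v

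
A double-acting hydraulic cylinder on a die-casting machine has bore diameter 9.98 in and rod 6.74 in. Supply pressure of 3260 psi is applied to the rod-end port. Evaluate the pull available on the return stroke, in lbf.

F ≈ 1.39e5 lbf

Rod-side annular area A_ann = π/4 × (9.98² − 6.74²) = 42.55 in^2
On retraction the pressure acts on the annular area (bore minus rod).
F = P × A_ann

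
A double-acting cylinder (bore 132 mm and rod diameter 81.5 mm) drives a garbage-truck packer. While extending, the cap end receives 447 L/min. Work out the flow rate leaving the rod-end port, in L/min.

Cap-side area A_cap = π/4 × (132 mm)² = 13680 mm^2
Rod-side annular area A_ann = π/4 × (132² − 81.5²) = 8468 mm^2
Piston speed v = Q_in/A_cap; rod-end outflow Q_out = v × A_ann = Q_in × A_ann/A_cap.

Q_out ≈ 277 L/min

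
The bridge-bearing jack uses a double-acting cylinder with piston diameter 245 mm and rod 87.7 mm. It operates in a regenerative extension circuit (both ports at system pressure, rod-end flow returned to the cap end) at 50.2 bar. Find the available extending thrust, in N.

With equal pressure on both faces, forces on the annular region cancel; the net push is pressure × rod cross-section.
Rod cross-section A_rod = π/4 × (87.7 mm)² = 6041 mm^2
F = P × A_rod

F ≈ 30300 N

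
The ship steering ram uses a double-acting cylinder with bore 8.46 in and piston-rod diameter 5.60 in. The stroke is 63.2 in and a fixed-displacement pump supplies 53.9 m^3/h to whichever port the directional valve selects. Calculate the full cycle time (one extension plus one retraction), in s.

t ≈ 6.07 s

Cap-side area A_cap = π/4 × (8.46 in)² = 56.21 in^2
Rod-side annular area A_ann = π/4 × (8.46² − 5.60²) = 31.58 in^2
t_ext = A_cap·L/Q = 3.888 s
t_ret = A_ann·L/Q = 2.185 s
t_cycle = t_ext + t_ret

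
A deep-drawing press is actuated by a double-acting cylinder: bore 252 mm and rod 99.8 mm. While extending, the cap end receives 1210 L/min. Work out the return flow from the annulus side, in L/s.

Cap-side area A_cap = π/4 × (252 mm)² = 49880 mm^2
Rod-side annular area A_ann = π/4 × (252² − 99.8²) = 42050 mm^2
Piston speed v = Q_in/A_cap; rod-end outflow Q_out = v × A_ann = Q_in × A_ann/A_cap.

Q_out ≈ 17.0 L/s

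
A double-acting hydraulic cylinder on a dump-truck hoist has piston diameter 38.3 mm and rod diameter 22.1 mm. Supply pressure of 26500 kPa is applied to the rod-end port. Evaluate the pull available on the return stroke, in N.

Rod-side annular area A_ann = π/4 × (38.3² − 22.1²) = 768.5 mm^2
On retraction the pressure acts on the annular area (bore minus rod).
F = P × A_ann

F ≈ 20400 N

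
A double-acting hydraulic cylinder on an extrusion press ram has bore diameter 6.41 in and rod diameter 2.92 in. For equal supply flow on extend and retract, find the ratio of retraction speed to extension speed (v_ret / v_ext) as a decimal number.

v_ret/v_ext ≈ 1.26

Cap-side area A_cap = π/4 × (6.41 in)² = 32.27 in^2
Rod-side annular area A_ann = π/4 × (6.41² − 2.92²) = 25.57 in^2
For equal Q, v ∝ 1/A, so v_ret/v_ext = A_cap/A_ann.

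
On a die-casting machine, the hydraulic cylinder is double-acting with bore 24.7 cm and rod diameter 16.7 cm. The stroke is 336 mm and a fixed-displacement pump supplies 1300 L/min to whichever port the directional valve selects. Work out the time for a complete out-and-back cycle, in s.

Cap-side area A_cap = π/4 × (24.7 cm)² = 479.2 cm^2
Rod-side annular area A_ann = π/4 × (24.7² − 16.7²) = 260.1 cm^2
t_ext = A_cap·L/Q = 0.7431 s
t_ret = A_ann·L/Q = 0.4034 s
t_cycle = t_ext + t_ret

t ≈ 1.15 s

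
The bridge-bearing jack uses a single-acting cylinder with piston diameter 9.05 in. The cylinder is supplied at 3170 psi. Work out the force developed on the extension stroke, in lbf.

F ≈ 2.04e5 lbf

Cap-side area A_cap = π/4 × (9.05 in)² = 64.33 in^2
F = P × A_cap = 3170 psi × A_cap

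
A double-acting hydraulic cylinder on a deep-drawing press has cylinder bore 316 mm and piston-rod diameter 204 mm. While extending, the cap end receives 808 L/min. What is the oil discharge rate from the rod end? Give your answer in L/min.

Q_out ≈ 471 L/min

Cap-side area A_cap = π/4 × (316 mm)² = 78430 mm^2
Rod-side annular area A_ann = π/4 × (316² − 204²) = 45740 mm^2
Piston speed v = Q_in/A_cap; rod-end outflow Q_out = v × A_ann = Q_in × A_ann/A_cap.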